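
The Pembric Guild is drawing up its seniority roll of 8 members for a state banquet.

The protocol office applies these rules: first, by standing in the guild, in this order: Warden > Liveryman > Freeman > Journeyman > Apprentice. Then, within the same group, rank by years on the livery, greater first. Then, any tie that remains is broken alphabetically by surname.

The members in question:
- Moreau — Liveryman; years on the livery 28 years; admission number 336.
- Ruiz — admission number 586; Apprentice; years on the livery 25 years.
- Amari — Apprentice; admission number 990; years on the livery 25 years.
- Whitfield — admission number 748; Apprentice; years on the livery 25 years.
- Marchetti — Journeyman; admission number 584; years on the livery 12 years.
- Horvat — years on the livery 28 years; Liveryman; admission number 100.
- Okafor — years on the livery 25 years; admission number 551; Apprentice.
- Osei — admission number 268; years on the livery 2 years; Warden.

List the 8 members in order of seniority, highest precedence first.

Osei, Horvat, Moreau, Marchetti, Amari, Okafor, Ruiz, Whitfield

By standing in the guild: Osei (Warden); then Horvat and Moreau (Liveryman); then Marchetti (Journeyman); then Amari, Okafor, Ruiz and Whitfield (Apprentice).
Horvat and Moreau both have years on the livery 28 years, so the next rule applies.
Among Horvat and Moreau, alphabetically by surname: Horvat before Moreau.
Amari, Okafor, Ruiz and Whitfield all have years on the livery 25 years, so the next rule applies.
Among Amari, Okafor, Ruiz and Whitfield, alphabetically by surname: Amari before Okafor before Ruiz before Whitfield.
Full order: Osei, Horvat, Moreau, Marchetti, Amari, Okafor, Ruiz, Whitfield.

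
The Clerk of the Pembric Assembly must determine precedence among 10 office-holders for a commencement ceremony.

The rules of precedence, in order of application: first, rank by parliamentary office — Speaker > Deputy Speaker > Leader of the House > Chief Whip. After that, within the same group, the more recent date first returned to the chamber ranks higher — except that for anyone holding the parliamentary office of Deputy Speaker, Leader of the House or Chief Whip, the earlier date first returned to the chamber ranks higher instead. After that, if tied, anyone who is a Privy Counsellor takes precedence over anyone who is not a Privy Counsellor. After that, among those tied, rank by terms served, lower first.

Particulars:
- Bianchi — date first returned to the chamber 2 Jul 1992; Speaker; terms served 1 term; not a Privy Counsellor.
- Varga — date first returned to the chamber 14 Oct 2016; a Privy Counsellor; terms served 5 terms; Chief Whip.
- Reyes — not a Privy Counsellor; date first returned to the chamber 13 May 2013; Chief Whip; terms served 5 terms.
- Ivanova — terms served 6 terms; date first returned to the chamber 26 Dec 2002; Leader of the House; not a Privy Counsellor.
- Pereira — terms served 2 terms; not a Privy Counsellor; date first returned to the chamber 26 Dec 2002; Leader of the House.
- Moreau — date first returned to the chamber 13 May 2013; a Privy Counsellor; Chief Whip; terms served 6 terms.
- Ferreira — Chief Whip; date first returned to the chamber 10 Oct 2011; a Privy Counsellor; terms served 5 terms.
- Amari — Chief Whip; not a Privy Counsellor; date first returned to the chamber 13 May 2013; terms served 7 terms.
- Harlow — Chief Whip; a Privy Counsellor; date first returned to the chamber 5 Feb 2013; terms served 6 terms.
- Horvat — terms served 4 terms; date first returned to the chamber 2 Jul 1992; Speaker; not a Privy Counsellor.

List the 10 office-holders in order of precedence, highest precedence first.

Bianchi, Horvat, Pereira, Ivanova, Ferreira, Harlow, Moreau, Reyes, Amari, Varga

By parliamentary office: Bianchi and Horvat (Speaker); then Pereira and Ivanova (Leader of the House); then Ferreira, Harlow, Moreau, Reyes, Amari and Varga (Chief Whip).
Bianchi and Horvat both have date first returned to the chamber 2 Jul 1992, so the next rule applies.
Bianchi and Horvat are each not a Privy Counsellor, so the next rule applies.
Among Bianchi and Horvat, by terms served (lower first): Bianchi (1 term) before Horvat (4 terms).
Pereira and Ivanova both have date first returned to the chamber 26 Dec 2002, so the next rule applies.
Pereira and Ivanova are each not a Privy Counsellor, so the next rule applies.
Among Pereira and Ivanova, by terms served (lower first): Pereira (2 terms) before Ivanova (6 terms).
Among Ferreira, Harlow, Moreau, Reyes, Amari and Varga, by date first returned to the chamber (earlier first) (reversed rule for this group): Ferreira (10 Oct 2011) before Harlow (5 Feb 2013) before Moreau, Reyes and Amari (13 May 2013) before Varga (14 Oct 2016).
Among Moreau, Reyes and Amari, a Privy Counsellor before not a Privy Counsellor: Moreau (a Privy Counsellor) before Reyes and Amari (not a Privy Counsellor).
Among Reyes and Amari, by terms served (lower first): Reyes (5 terms) before Amari (7 terms).
Full order: Bianchi, Horvat, Pereira, Ivanova, Ferreira, Harlow, Moreau, Reyes, Amari, Varga.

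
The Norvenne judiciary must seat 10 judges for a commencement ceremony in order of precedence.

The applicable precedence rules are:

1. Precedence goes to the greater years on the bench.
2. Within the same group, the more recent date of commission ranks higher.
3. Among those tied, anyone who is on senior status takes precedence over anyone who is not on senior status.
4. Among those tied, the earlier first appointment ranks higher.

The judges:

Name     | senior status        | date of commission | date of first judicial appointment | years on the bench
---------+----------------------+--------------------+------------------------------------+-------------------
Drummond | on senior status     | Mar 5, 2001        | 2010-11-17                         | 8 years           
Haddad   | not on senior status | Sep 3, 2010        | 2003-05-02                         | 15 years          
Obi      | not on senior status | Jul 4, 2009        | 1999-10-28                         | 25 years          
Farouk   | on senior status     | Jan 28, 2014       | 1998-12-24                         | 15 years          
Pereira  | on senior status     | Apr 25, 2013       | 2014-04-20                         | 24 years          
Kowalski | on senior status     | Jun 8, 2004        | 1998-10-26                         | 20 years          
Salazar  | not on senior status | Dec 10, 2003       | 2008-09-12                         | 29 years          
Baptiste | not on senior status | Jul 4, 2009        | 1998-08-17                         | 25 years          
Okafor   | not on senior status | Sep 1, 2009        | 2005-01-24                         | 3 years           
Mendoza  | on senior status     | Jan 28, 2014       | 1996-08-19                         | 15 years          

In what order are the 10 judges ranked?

By years on the bench (higher first): Salazar (29 years); then Baptiste and Obi (both 25 years); then Pereira (24 years); then Kowalski (20 years); then Mendoza, Farouk and Haddad (each 15 years); then Drummond (8 years); then Okafor (3 years).
Baptiste and Obi both have date of commission Jul 4, 2009, so the next rule applies.
Baptiste and Obi are each not on senior status, so the next rule applies.
Among Baptiste and Obi, by date of first judicial appointment (earlier first): Baptiste (1998-08-17) before Obi (1999-10-28).
Among Mendoza, Farouk and Haddad, by date of commission (later first): Mendoza and Farouk (Jan 28, 2014) before Haddad (Sep 3, 2010).
Mendoza and Farouk are each on senior status, so the next rule applies.
Among Mendoza and Farouk, by date of first judicial appointment (earlier first): Mendoza (1996-08-19) before Farouk (1998-12-24).
Full order: Salazar, Baptiste, Obi, Pereira, Kowalski, Mendoza, Farouk, Haddad, Drummond, Okafor.

Salazar, Baptiste, Obi, Pereira, Kowalski, Mendoza, Farouk, Haddad, Drummond, Okafor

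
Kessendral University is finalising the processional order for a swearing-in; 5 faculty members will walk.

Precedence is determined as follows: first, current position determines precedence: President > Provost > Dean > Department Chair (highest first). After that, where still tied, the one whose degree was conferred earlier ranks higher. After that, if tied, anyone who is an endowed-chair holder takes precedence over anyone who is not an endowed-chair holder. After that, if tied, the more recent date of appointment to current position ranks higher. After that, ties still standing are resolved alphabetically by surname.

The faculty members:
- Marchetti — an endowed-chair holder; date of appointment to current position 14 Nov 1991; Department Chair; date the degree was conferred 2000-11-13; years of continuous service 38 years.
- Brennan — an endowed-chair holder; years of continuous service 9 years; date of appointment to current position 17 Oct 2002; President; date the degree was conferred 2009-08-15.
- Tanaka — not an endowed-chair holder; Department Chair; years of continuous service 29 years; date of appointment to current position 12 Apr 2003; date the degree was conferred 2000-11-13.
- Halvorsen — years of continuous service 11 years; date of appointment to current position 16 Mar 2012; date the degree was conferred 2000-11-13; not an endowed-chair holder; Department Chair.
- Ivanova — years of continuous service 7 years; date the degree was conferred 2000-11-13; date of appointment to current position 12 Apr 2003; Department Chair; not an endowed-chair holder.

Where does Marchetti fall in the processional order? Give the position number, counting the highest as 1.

By current position: Brennan (President); then Marchetti, Halvorsen, Ivanova and Tanaka (Department Chair).
Marchetti, Halvorsen, Ivanova and Tanaka all have date the degree was conferred 2000-11-13, so the next rule applies.
Among Marchetti, Halvorsen, Ivanova and Tanaka, an endowed-chair holder before not an endowed-chair holder: Marchetti (an endowed-chair holder) before Halvorsen, Ivanova and Tanaka (not an endowed-chair holder).
Among Halvorsen, Ivanova and Tanaka, by date of appointment to current position (later first): Halvorsen (16 Mar 2012) before Ivanova and Tanaka (12 Apr 2003).
Among Ivanova and Tanaka, alphabetically by surname: Ivanova before Tanaka.
Order: Brennan, Marchetti, Halvorsen, Ivanova, Tanaka. So position 2.

2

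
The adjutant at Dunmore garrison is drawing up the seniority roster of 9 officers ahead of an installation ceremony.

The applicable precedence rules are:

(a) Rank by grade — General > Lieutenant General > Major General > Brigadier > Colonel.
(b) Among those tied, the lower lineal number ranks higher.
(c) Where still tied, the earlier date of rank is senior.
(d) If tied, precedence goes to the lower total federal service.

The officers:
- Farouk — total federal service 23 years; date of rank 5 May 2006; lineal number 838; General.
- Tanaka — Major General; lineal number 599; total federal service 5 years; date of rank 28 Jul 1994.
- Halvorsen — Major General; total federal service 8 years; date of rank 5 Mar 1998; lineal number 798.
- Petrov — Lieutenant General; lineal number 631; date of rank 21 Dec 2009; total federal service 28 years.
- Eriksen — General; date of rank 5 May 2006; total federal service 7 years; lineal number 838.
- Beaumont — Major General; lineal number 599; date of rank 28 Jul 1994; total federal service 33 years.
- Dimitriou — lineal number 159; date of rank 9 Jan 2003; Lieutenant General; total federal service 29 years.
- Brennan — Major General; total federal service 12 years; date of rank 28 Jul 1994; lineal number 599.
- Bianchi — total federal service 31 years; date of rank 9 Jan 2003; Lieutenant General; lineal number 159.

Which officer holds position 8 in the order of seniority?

By grade: Eriksen and Farouk (General); then Dimitriou, Bianchi and Petrov (Lieutenant General); then Tanaka, Brennan, Beaumont and Halvorsen (Major General).
Eriksen and Farouk both have lineal number 838, so the next rule applies.
Eriksen and Farouk both have date of rank 5 May 2006, so the next rule applies.
Among Eriksen and Farouk, by total federal service (lower first): Eriksen (7 years) before Farouk (23 years).
Among Dimitriou, Bianchi and Petrov, by lineal number (lower first): Dimitriou and Bianchi (159) before Petrov (631).
Dimitriou and Bianchi both have date of rank 9 Jan 2003, so the next rule applies.
Among Dimitriou and Bianchi, by total federal service (lower first): Dimitriou (29 years) before Bianchi (31 years).
Among Tanaka, Brennan, Beaumont and Halvorsen, by lineal number (lower first): Tanaka, Brennan and Beaumont (599) before Halvorsen (798).
Tanaka, Brennan and Beaumont all have date of rank 28 Jul 1994, so the next rule applies.
Among Tanaka, Brennan and Beaumont, by total federal service (lower first): Tanaka (5 years) before Brennan (12 years) before Beaumont (33 years).
Order: Eriksen, Farouk, Dimitriou, Bianchi, Petrov, Tanaka, Brennan, Beaumont, Halvorsen.

Beaumont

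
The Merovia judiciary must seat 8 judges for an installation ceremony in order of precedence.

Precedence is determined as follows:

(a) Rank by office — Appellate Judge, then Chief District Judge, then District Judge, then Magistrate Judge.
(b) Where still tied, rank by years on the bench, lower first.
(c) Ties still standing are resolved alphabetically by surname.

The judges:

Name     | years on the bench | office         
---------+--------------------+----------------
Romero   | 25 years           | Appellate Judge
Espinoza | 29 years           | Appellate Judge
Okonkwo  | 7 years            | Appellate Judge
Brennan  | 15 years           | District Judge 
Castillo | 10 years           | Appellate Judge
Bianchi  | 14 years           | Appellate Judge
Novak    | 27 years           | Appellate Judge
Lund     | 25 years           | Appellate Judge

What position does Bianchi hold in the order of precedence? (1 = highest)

3

By office: Okonkwo, Castillo, Bianchi, Lund, Romero, Novak and Espinoza (Appellate Judge); then Brennan (District Judge).
Among Okonkwo, Castillo, Bianchi, Lund, Romero, Novak and Espinoza, by years on the bench (lower first): Okonkwo (7 years) before Castillo (10 years) before Bianchi (14 years) before Lund and Romero (25 years) before Novak (27 years) before Espinoza (29 years).
Among Lund and Romero, alphabetically by surname: Lund before Romero.
Order: Okonkwo, Castillo, Bianchi, Lund, Romero, Novak, Espinoza, Brennan. So position 3.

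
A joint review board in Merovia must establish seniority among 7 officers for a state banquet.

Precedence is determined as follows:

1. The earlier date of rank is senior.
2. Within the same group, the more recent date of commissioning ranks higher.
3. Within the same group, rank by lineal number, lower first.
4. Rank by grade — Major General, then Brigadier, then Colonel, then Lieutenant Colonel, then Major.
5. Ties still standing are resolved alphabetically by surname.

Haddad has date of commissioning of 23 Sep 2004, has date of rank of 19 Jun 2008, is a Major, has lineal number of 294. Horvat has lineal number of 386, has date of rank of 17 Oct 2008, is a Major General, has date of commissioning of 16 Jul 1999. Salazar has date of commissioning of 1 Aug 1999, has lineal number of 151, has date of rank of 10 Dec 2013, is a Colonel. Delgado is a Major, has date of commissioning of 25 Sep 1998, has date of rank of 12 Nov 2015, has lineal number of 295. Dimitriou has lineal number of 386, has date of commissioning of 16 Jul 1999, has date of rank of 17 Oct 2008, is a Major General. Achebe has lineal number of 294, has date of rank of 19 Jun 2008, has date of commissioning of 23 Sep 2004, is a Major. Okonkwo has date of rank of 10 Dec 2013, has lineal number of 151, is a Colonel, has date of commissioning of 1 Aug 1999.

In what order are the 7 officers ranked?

By date of rank (earlier first): Achebe and Haddad (both 19 Jun 2008); then Dimitriou and Horvat (both 17 Oct 2008); then Okonkwo and Salazar (both 10 Dec 2013); then Delgado (12 Nov 2015).
Achebe and Haddad both have date of commissioning 23 Sep 2004, so the next rule applies.
Achebe and Haddad both have lineal number 294, so the next rule applies.
Achebe and Haddad are each Major, so the next rule applies.
Among Achebe and Haddad, alphabetically by surname: Achebe before Haddad.
Dimitriou and Horvat both have date of commissioning 16 Jul 1999, so the next rule applies.
Dimitriou and Horvat both have lineal number 386, so the next rule applies.
Dimitriou and Horvat are each Major General, so the next rule applies.
Among Dimitriou and Horvat, alphabetically by surname: Dimitriou before Horvat.
Okonkwo and Salazar both have date of commissioning 1 Aug 1999, so the next rule applies.
Okonkwo and Salazar both have lineal number 151, so the next rule applies.
Okonkwo and Salazar are each Colonel, so the next rule applies.
Among Okonkwo and Salazar, alphabetically by surname: Okonkwo before Salazar.
Full order: Achebe, Haddad, Dimitriou, Horvat, Okonkwo, Salazar, Delgado.

Achebe, Haddad, Dimitriou, Horvat, Okonkwo, Salazar, Delgado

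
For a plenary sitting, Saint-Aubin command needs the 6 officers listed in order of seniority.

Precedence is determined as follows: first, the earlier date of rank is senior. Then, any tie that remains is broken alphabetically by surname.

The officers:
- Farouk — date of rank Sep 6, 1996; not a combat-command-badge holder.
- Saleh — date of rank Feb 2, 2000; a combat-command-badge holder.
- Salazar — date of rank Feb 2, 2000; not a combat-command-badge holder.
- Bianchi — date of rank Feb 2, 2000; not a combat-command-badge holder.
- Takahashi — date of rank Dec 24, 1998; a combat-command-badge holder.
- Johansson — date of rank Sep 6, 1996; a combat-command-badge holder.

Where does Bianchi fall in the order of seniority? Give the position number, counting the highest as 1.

4

By date of rank (earlier first): Farouk and Johansson (both Sep 6, 1996); then Takahashi (Dec 24, 1998); then Bianchi, Salazar and Saleh (each Feb 2, 2000).
Among Farouk and Johansson, alphabetically by surname: Farouk before Johansson.
Among Bianchi, Salazar and Saleh, alphabetically by surname: Bianchi before Salazar before Saleh.
Order: Farouk, Johansson, Takahashi, Bianchi, Salazar, Saleh. So position 4.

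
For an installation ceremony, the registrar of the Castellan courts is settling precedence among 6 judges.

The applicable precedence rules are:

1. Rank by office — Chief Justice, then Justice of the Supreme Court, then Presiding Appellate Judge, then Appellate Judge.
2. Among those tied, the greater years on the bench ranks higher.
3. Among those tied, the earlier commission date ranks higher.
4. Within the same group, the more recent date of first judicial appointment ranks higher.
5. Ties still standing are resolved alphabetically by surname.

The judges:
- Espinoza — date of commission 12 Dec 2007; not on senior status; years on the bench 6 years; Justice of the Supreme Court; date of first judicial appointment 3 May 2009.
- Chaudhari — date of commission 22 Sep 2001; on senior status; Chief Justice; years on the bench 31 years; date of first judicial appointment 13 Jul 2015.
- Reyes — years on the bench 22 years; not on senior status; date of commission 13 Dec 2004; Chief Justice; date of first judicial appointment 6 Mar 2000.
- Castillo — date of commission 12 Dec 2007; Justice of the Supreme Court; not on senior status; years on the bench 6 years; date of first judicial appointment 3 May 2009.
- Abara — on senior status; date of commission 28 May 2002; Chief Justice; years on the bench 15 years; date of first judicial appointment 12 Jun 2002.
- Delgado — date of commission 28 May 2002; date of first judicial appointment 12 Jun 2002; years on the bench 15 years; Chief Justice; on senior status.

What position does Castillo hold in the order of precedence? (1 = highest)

By office: Chaudhari, Reyes, Abara and Delgado (Chief Justice); then Castillo and Espinoza (Justice of the Supreme Court).
Among Chaudhari, Reyes, Abara and Delgado, by years on the bench (higher first): Chaudhari (31 years) before Reyes (22 years) before Abara and Delgado (15 years).
Abara and Delgado both have date of commission 28 May 2002, so the next rule applies.
Abara and Delgado both have date of first judicial appointment 12 Jun 2002, so the next rule applies.
Among Abara and Delgado, alphabetically by surname: Abara before Delgado.
Castillo and Espinoza both have years on the bench 6 years, so the next rule applies.
Castillo and Espinoza both have date of commission 12 Dec 2007, so the next rule applies.
Castillo and Espinoza both have date of first judicial appointment 3 May 2009, so the next rule applies.
Among Castillo and Espinoza, alphabetically by surname: Castillo before Espinoza.
Order: Chaudhari, Reyes, Abara, Delgado, Castillo, Espinoza. So position 5.

5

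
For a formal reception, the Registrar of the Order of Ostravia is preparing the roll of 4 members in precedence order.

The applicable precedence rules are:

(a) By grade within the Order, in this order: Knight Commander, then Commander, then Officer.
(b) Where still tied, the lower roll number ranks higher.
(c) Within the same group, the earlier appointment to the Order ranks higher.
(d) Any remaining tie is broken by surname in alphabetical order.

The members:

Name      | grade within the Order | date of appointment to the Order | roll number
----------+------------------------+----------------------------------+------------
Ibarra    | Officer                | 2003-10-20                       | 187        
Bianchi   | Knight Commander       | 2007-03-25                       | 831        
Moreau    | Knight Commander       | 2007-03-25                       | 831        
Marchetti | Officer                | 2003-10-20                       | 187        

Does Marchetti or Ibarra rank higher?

Ibarra

By grade within the Order: Bianchi and Moreau (Knight Commander); then Ibarra and Marchetti (Officer).
Bianchi and Moreau both have roll number 831, so the next rule applies.
Bianchi and Moreau both have date of appointment to the Order 2007-03-25, so the next rule applies.
Among Bianchi and Moreau, alphabetically by surname: Bianchi before Moreau.
Ibarra and Marchetti both have roll number 187, so the next rule applies.
Ibarra and Marchetti both have date of appointment to the Order 2003-10-20, so the next rule applies.
Among Ibarra and Marchetti, alphabetically by surname: Ibarra before Marchetti.
So Ibarra takes precedence.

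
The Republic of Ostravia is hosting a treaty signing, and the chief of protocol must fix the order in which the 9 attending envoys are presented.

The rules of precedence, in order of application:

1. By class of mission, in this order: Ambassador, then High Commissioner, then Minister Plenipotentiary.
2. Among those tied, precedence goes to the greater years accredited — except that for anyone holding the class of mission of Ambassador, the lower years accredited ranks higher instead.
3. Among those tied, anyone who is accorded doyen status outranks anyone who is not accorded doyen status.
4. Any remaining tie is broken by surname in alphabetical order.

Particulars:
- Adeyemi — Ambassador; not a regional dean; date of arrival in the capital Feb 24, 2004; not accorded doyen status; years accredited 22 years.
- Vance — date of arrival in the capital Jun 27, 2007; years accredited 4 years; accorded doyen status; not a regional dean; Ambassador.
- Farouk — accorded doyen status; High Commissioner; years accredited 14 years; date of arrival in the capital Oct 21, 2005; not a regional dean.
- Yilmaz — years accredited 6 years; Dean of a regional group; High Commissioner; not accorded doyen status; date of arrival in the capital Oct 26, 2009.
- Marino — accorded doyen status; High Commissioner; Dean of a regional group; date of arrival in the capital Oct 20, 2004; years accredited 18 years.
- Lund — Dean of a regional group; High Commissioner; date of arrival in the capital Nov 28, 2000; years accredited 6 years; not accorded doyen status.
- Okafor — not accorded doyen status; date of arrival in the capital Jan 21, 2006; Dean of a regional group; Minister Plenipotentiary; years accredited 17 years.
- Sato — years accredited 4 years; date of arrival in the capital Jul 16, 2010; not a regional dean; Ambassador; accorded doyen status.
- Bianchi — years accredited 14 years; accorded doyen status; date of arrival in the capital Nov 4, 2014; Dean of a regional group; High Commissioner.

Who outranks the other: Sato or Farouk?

Sato

By class of mission: Sato, Vance and Adeyemi (Ambassador); then Marino, Bianchi, Farouk, Lund and Yilmaz (High Commissioner); then Okafor (Minister Plenipotentiary).
Among Sato, Vance and Adeyemi, by years accredited (lower first) (reversed rule for this group): Sato and Vance (4 years) before Adeyemi (22 years).
Sato and Vance are each accorded doyen status, so the next rule applies.
Among Sato and Vance, alphabetically by surname: Sato before Vance.
Among Marino, Bianchi, Farouk, Lund and Yilmaz, by years accredited (higher first): Marino (18 years) before Bianchi and Farouk (14 years) before Lund and Yilmaz (6 years).
Bianchi and Farouk are each accorded doyen status, so the next rule applies.
Among Bianchi and Farouk, alphabetically by surname: Bianchi before Farouk.
Lund and Yilmaz are each not accorded doyen status, so the next rule applies.
Among Lund and Yilmaz, alphabetically by surname: Lund before Yilmaz.
So Sato takes precedence.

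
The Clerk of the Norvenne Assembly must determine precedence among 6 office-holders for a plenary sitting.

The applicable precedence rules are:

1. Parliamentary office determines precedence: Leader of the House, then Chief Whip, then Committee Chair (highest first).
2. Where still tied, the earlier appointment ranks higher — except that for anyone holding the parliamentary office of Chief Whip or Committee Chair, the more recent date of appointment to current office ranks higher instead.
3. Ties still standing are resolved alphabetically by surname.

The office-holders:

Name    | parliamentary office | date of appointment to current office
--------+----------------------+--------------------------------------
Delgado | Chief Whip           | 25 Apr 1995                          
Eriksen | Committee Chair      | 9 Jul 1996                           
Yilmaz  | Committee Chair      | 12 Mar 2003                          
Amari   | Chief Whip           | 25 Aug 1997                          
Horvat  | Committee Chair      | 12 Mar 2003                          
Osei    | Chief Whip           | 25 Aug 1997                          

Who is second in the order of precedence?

By parliamentary office: Amari, Osei and Delgado (Chief Whip); then Horvat, Yilmaz and Eriksen (Committee Chair).
Among Amari, Osei and Delgado, by date of appointment to current office (later first) (reversed rule for this group): Amari and Osei (25 Aug 1997) before Delgado (25 Apr 1995).
Among Amari and Osei, alphabetically by surname: Amari before Osei.
Among Horvat, Yilmaz and Eriksen, by date of appointment to current office (later first) (reversed rule for this group): Horvat and Yilmaz (12 Mar 2003) before Eriksen (9 Jul 1996).
Among Horvat and Yilmaz, alphabetically by surname: Horvat before Yilmaz.
Order: Amari, Osei, Delgado, Horvat, Yilmaz, Eriksen.

Osei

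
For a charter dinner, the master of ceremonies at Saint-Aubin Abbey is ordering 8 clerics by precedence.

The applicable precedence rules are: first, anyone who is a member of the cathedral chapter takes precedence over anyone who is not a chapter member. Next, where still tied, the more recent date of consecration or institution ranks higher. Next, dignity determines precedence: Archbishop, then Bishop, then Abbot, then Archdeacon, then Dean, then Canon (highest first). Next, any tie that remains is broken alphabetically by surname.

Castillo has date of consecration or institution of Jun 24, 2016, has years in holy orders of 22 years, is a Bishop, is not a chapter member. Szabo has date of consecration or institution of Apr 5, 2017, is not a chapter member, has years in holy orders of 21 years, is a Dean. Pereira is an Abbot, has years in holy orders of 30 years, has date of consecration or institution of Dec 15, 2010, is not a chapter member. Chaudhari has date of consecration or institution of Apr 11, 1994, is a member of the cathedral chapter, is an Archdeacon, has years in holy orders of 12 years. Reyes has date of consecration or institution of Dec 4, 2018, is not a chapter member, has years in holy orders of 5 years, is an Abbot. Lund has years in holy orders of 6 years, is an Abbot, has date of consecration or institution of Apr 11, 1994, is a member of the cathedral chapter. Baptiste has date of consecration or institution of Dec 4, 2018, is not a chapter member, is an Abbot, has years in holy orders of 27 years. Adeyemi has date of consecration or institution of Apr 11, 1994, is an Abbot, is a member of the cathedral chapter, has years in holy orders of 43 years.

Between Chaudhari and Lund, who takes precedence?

Lund

By the first rule: Adeyemi, Lund and Chaudhari (each a member of the cathedral chapter); then Baptiste, Reyes, Szabo, Castillo and Pereira (each not a chapter member).
Adeyemi, Lund and Chaudhari all have date of consecration or institution Apr 11, 1994, so the next rule applies.
Among Adeyemi, Lund and Chaudhari, by dignity: Adeyemi and Lund (Abbot) before Chaudhari (Archdeacon).
Among Adeyemi and Lund, alphabetically by surname: Adeyemi before Lund.
Among Baptiste, Reyes, Szabo, Castillo and Pereira, by date of consecration or institution (later first): Baptiste and Reyes (Dec 4, 2018) before Szabo (Apr 5, 2017) before Castillo (Jun 24, 2016) before Pereira (Dec 15, 2010).
Baptiste and Reyes are each Abbot, so the next rule applies.
Among Baptiste and Reyes, alphabetically by surname: Baptiste before Reyes.
So Lund takes precedence.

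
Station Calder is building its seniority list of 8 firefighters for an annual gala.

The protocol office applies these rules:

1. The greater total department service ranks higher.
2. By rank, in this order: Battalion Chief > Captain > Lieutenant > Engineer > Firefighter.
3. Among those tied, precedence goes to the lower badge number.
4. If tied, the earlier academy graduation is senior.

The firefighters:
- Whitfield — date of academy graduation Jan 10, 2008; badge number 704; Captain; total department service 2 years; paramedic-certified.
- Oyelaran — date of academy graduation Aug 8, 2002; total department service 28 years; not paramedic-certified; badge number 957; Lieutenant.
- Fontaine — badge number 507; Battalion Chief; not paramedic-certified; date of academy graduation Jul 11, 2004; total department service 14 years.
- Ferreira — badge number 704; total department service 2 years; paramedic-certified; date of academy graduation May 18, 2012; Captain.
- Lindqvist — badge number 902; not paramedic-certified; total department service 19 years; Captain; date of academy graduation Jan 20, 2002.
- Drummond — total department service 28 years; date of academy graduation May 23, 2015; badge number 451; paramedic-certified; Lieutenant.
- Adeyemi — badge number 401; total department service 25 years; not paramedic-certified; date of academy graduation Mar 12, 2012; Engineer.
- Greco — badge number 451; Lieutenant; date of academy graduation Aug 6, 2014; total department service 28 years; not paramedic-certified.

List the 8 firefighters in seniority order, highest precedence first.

Greco, Drummond, Oyelaran, Adeyemi, Lindqvist, Fontaine, Whitfield, Ferreira

By total department service (higher first): Greco, Drummond and Oyelaran (each 28 years); then Adeyemi (25 years); then Lindqvist (19 years); then Fontaine (14 years); then Whitfield and Ferreira (both 2 years).
Greco, Drummond and Oyelaran are each Lieutenant, so the next rule applies.
Among Greco, Drummond and Oyelaran, by badge number (lower first): Greco and Drummond (451) before Oyelaran (957).
Among Greco and Drummond, by date of academy graduation (earlier first): Greco (Aug 6, 2014) before Drummond (May 23, 2015).
Whitfield and Ferreira are each Captain, so the next rule applies.
Whitfield and Ferreira both have badge number 704, so the next rule applies.
Among Whitfield and Ferreira, by date of academy graduation (earlier first): Whitfield (Jan 10, 2008) before Ferreira (May 18, 2012).
Full order: Greco, Drummond, Oyelaran, Adeyemi, Lindqvist, Fontaine, Whitfield, Ferreira.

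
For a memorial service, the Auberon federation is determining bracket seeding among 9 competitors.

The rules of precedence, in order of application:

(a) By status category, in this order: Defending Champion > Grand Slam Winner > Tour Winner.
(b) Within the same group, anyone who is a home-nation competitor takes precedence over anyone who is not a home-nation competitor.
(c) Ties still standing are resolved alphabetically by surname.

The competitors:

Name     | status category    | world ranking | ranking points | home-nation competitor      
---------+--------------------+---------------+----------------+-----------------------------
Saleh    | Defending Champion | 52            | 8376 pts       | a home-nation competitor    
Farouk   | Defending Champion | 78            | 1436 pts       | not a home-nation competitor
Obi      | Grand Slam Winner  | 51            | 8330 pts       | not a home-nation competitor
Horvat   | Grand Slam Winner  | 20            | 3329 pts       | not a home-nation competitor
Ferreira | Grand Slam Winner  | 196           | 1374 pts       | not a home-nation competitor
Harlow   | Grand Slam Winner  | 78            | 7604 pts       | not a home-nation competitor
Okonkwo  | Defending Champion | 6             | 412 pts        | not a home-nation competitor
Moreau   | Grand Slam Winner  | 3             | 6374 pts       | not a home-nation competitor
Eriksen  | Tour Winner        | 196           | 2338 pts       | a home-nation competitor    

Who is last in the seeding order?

By status category: Saleh, Farouk and Okonkwo (Defending Champion); then Ferreira, Harlow, Horvat, Moreau and Obi (Grand Slam Winner); then Eriksen (Tour Winner).
Among Saleh, Farouk and Okonkwo, a home-nation competitor before not a home-nation competitor: Saleh (a home-nation competitor) before Farouk and Okonkwo (not a home-nation competitor).
Among Farouk and Okonkwo, alphabetically by surname: Farouk before Okonkwo.
Ferreira, Harlow, Horvat, Moreau and Obi are each not a home-nation competitor, so the next rule applies.
Among Ferreira, Harlow, Horvat, Moreau and Obi, alphabetically by surname: Ferreira before Harlow before Horvat before Moreau before Obi.
Order: Saleh, Farouk, Okonkwo, Ferreira, Harlow, Horvat, Moreau, Obi, Eriksen.

Eriksen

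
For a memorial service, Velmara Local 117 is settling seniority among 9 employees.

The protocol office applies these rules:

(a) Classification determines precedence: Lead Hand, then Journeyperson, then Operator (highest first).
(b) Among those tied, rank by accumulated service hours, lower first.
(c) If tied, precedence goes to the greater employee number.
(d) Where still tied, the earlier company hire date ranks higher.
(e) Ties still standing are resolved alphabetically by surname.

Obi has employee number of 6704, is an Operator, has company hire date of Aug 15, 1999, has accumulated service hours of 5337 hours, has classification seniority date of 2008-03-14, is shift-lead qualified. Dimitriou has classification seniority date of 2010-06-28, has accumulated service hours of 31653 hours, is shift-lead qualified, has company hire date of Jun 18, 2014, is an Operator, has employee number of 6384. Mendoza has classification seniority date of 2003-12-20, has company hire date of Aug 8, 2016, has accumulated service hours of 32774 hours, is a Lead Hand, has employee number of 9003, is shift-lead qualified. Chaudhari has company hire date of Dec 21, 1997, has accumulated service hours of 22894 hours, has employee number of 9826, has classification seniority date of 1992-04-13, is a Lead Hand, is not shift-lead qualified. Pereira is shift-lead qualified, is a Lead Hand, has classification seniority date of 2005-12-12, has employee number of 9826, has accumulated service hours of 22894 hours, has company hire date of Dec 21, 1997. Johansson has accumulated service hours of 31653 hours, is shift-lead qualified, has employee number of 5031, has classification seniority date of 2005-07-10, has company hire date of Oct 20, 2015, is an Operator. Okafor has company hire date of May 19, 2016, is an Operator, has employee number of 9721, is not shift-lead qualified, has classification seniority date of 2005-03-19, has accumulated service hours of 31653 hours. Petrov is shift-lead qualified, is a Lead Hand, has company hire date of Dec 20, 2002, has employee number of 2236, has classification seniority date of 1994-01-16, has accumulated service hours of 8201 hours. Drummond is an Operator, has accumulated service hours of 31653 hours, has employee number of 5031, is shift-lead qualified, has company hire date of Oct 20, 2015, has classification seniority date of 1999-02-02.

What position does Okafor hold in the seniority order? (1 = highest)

By classification: Petrov, Chaudhari, Pereira and Mendoza (Lead Hand); then Obi, Okafor, Dimitriou, Drummond and Johansson (Operator).
Among Petrov, Chaudhari, Pereira and Mendoza, by accumulated service hours (lower first): Petrov (8201 hours) before Chaudhari and Pereira (22894 hours) before Mendoza (32774 hours).
Chaudhari and Pereira both have employee number 9826, so the next rule applies.
Chaudhari and Pereira both have company hire date Dec 21, 1997, so the next rule applies.
Among Chaudhari and Pereira, alphabetically by surname: Chaudhari before Pereira.
Among Obi, Okafor, Dimitriou, Drummond and Johansson, by accumulated service hours (lower first): Obi (5337 hours) before Okafor, Dimitriou, Drummond and Johansson (31653 hours).
Among Okafor, Dimitriou, Drummond and Johansson, by employee number (higher first): Okafor (9721) before Dimitriou (6384) before Drummond and Johansson (5031).
Drummond and Johansson both have company hire date Oct 20, 2015, so the next rule applies.
Among Drummond and Johansson, alphabetically by surname: Drummond before Johansson.
Order: Petrov, Chaudhari, Pereira, Mendoza, Obi, Okafor, Dimitriou, Drummond, Johansson. So position 6.

6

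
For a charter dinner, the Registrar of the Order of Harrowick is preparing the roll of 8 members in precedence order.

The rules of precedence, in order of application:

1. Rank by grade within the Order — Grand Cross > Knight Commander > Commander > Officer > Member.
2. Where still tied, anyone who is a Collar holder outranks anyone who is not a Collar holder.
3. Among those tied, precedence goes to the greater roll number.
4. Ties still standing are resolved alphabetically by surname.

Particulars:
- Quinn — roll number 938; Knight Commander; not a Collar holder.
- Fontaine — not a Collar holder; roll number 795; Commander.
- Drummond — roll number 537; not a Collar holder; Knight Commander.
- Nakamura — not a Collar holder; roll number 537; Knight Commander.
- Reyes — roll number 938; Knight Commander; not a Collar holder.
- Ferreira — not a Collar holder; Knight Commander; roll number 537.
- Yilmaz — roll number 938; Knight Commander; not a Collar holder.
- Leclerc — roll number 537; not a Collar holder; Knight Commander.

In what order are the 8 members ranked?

By grade within the Order: Quinn, Reyes, Yilmaz, Drummond, Ferreira, Leclerc and Nakamura (Knight Commander); then Fontaine (Commander).
Quinn, Reyes, Yilmaz, Drummond, Ferreira, Leclerc and Nakamura are each not a Collar holder, so the next rule applies.
Among Quinn, Reyes, Yilmaz, Drummond, Ferreira, Leclerc and Nakamura, by roll number (higher first): Quinn, Reyes and Yilmaz (938) before Drummond, Ferreira, Leclerc and Nakamura (537).
Among Quinn, Reyes and Yilmaz, alphabetically by surname: Quinn before Reyes before Yilmaz.
Among Drummond, Ferreira, Leclerc and Nakamura, alphabetically by surname: Drummond before Ferreira before Leclerc before Nakamura.
Full order: Quinn, Reyes, Yilmaz, Drummond, Ferreira, Leclerc, Nakamura, Fontaine.

Quinn, Reyes, Yilmaz, Drummond, Ferreira, Leclerc, Nakamura, Fontaine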